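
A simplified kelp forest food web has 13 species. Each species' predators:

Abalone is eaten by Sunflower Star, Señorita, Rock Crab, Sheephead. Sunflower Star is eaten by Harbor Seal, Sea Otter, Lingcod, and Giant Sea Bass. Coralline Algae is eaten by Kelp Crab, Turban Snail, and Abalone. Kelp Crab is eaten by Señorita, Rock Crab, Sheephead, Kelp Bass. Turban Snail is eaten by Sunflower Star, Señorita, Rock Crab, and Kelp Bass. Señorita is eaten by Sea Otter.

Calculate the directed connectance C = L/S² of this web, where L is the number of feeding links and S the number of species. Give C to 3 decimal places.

C = 0.118

The web has S = 13 species and L = 20 feeding links.
C = L / S² = 20 / 169 = 0.1183 ≈ 0.118.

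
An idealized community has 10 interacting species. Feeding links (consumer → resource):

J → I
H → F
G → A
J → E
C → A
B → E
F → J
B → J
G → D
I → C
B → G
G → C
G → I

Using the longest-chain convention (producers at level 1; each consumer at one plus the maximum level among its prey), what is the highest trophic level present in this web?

Producers (level 1): D, A, E.
A → C → I → J → F → H gives H level 6.
No species has a prey at level 6, so no species reaches level 7.

6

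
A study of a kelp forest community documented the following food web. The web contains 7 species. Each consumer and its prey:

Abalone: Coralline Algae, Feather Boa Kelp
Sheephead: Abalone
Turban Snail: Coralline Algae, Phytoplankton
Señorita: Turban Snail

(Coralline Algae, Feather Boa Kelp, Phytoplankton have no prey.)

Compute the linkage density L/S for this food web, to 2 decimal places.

There are L = 6 links among S = 7 species.
L/S = 6/7 = 0.8571 ≈ 0.86.

L/S = 0.86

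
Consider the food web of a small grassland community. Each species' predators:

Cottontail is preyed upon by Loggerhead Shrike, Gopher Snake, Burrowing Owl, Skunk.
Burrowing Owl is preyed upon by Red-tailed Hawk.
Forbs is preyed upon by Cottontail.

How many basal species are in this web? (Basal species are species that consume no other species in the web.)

Basal species (no prey listed): Forbs.
Count: 1.

1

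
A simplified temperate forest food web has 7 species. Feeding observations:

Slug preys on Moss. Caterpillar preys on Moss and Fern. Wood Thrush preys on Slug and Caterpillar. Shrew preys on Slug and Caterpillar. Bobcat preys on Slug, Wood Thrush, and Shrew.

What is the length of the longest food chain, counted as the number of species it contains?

One longest chain: Fern → Caterpillar → Shrew → Bobcat.
It has 4 species and 3 links.

4 species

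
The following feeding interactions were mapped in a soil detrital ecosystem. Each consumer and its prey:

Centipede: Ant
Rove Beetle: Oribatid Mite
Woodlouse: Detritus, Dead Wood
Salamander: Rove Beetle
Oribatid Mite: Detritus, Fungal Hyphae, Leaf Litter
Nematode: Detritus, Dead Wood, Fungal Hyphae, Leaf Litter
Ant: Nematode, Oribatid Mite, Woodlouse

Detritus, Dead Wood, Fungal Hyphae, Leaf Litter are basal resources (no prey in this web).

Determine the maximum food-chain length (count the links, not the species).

3 links

One longest chain: Detritus → Nematode → Ant → Centipede.
It has 4 species and 3 links.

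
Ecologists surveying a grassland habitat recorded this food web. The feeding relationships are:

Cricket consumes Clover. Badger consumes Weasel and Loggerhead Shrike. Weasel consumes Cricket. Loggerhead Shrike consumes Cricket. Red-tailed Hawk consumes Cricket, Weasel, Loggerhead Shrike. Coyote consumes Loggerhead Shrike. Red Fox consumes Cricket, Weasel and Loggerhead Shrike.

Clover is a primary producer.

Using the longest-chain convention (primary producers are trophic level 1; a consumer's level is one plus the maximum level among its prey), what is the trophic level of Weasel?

Trophic level 3

Clover is a producer → level 1.
Cricket eats Clover → level 2.
Weasel eats Cricket → level 3.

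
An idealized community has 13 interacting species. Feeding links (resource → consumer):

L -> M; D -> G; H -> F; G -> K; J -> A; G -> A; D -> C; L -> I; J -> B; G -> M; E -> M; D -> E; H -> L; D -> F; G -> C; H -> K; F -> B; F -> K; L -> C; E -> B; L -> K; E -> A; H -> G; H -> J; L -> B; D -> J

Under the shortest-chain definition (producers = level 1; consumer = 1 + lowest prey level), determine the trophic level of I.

H is a producer → level 1.
L eats H → level 2.
I eats L → level 3.
No prey of I is below level 2, so 3 is the minimum.

Trophic level 3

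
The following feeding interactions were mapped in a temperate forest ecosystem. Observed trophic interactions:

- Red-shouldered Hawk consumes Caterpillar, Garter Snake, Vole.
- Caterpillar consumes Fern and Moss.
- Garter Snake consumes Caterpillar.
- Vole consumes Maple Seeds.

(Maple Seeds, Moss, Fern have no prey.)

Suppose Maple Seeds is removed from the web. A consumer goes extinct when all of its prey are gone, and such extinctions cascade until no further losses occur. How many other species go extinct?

1

Remove Maple Seeds.
Round 1: Vole (all prey gone) → extinct.
No further losses. Total secondary extinctions: 1.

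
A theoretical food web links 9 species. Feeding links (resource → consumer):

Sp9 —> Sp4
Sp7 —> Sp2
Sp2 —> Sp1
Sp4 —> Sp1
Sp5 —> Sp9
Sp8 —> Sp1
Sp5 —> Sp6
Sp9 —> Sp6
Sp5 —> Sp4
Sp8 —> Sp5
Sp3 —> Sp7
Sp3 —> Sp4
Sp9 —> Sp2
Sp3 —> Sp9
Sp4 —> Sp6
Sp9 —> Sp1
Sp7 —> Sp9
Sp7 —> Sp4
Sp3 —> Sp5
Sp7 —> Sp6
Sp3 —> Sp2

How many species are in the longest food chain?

5 species

One longest chain: Sp3 → Sp7 → Sp9 → Sp4 → Sp1.
It has 5 species and 4 links.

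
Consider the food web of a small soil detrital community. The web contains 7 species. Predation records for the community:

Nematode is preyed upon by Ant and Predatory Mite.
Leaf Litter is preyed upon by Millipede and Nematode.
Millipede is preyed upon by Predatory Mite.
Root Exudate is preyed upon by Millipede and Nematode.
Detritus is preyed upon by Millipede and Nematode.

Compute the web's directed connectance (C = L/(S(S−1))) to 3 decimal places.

C = 0.214

The web has S = 7 species and L = 9 feeding links.
C = L / (S(S−1)) = 9 / 42 = 0.2143 ≈ 0.214.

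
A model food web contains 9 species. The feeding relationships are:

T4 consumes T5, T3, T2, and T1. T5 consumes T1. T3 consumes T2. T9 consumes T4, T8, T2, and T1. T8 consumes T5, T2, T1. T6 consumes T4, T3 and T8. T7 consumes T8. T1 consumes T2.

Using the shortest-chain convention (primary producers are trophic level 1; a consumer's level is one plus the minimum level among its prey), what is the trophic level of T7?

Trophic level 3

T2 is a producer → level 1.
T8 eats T2 → level 2.
T7 eats T8 → level 3.
No prey of T7 is below level 2, so 3 is the minimum.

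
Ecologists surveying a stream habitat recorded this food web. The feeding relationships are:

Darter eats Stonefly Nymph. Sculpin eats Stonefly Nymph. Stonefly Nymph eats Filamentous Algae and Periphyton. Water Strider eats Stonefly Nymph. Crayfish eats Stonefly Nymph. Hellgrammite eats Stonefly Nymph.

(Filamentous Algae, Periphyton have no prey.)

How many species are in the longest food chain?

One longest chain: Filamentous Algae → Stonefly Nymph → Hellgrammite.
It has 3 species and 2 links.

3 species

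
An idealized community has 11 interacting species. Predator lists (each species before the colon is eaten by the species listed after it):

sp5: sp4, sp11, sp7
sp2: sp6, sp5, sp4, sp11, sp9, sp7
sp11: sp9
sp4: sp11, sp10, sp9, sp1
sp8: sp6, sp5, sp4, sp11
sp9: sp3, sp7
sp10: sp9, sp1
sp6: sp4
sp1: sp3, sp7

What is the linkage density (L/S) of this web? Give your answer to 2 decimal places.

L/S = 2.27

There are L = 25 links among S = 11 species.
L/S = 25/11 = 2.2727 ≈ 2.27.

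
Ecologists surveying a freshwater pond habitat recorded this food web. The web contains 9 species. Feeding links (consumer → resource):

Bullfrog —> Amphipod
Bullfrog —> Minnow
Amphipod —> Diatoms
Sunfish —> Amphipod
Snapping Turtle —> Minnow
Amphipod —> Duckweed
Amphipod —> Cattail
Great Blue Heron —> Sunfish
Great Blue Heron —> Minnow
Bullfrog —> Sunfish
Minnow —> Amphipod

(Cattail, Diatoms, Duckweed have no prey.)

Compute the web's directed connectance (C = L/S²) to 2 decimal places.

The web has S = 9 species and L = 11 feeding links.
C = L / S² = 11 / 81 = 0.1358 ≈ 0.14.

C = 0.14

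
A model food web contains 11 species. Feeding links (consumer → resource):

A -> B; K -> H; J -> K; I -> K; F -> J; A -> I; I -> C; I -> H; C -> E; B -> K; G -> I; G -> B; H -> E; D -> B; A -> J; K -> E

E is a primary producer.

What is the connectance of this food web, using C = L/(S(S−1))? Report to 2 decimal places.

C = 0.15

The web has S = 11 species and L = 16 feeding links.
C = L / (S(S−1)) = 16 / 110 = 0.1455 ≈ 0.15.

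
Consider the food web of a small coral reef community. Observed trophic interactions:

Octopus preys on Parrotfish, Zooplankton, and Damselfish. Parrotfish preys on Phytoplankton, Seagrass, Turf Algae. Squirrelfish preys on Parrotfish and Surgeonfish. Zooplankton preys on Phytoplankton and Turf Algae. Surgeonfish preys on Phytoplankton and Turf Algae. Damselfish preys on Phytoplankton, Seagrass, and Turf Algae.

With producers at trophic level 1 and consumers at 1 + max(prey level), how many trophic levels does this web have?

Producers (level 1): Seagrass, Turf Algae, Phytoplankton.
Seagrass → Parrotfish → Octopus gives Octopus level 3.
No species has a prey at level 3, so no species reaches level 4.

3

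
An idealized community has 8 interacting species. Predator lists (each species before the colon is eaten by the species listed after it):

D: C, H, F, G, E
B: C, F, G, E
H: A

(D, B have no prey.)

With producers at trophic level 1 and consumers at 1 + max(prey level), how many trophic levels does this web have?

3

Producers (level 1): D, B.
D → H → A gives A level 3.
No species has a prey at level 3, so no species reaches level 4.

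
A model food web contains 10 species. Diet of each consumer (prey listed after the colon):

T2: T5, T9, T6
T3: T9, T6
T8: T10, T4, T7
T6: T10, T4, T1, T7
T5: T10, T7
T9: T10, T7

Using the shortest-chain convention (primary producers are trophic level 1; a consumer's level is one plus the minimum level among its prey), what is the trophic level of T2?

T10 is a producer → level 1.
T5 eats T10 → level 2.
T2 eats T5 → level 3.
No prey of T2 is below level 2, so 3 is the minimum.

Trophic level 3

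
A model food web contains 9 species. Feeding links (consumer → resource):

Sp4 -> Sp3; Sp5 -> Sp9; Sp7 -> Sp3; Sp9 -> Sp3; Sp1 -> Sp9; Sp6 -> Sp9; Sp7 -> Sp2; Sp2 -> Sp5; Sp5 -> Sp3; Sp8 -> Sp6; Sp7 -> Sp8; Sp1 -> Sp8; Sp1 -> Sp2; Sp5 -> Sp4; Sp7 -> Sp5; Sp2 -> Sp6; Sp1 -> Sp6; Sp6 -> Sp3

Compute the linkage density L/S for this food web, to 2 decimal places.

There are L = 18 links among S = 9 species.
L/S = 18/9 = 2.0000 ≈ 2.00.

L/S = 2.00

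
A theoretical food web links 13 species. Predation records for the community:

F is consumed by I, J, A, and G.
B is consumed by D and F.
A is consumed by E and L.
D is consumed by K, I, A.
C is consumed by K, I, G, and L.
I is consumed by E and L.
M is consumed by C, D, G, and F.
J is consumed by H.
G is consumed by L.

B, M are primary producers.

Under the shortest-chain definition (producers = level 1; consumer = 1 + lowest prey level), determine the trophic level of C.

Trophic level 2

M is a producer → level 1.
C eats M → level 2.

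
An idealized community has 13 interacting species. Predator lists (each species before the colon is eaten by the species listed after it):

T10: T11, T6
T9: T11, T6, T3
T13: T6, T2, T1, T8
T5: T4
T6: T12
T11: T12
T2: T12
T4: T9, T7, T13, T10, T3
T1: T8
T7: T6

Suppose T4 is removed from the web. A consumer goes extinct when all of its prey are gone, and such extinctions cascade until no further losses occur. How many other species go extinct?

Remove T4.
Round 1: T9 (all prey gone), T7 (all prey gone), T13 (all prey gone), T10 (all prey gone) → extinct.
Round 2: T11 (all prey gone), T6 (all prey gone), T2 (all prey gone), T1 (all prey gone), T3 (all prey gone) → extinct.
Round 3: T12 (all prey gone), T8 (all prey gone) → extinct.
No further losses. Total secondary extinctions: 11.

11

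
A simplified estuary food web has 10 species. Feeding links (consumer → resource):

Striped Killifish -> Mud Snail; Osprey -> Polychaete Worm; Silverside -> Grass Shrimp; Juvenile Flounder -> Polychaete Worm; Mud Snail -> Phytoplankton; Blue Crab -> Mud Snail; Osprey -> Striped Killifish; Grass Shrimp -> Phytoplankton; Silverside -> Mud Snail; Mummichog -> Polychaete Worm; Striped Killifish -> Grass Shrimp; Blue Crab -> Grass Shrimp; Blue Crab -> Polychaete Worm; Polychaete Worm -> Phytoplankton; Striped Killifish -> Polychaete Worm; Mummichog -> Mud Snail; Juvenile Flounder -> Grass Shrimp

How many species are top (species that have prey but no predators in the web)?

Top species (has prey, but nothing eats it): Silverside, Blue Crab, Mummichog, Juvenile Flounder, Osprey.
Count: 5.

5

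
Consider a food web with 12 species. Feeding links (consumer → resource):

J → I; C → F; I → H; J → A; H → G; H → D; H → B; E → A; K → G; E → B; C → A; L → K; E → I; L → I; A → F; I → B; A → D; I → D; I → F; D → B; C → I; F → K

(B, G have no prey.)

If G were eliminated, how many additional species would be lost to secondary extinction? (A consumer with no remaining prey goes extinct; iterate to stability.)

Remove G.
Round 1: K (all prey gone) → extinct.
Round 2: F (all prey gone) → extinct.
No further losses. Total secondary extinctions: 2.

2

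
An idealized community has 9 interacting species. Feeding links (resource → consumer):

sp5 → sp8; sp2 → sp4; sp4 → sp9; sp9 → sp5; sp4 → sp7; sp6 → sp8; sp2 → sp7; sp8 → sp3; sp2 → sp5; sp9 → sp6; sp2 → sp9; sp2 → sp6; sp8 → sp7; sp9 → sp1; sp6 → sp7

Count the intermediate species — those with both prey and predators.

5

Intermediate species (has both prey and predators): sp4, sp9, sp5, sp6, sp8.
Count: 5.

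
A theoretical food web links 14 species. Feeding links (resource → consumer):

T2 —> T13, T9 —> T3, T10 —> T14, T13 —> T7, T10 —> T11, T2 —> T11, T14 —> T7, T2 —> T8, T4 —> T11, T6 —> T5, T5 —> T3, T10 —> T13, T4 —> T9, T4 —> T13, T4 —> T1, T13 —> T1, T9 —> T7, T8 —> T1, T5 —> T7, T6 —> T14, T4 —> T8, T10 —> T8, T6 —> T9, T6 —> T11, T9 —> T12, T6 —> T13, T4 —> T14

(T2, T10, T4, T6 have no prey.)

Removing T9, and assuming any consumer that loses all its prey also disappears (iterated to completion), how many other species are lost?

Remove T9.
Round 1: T12 (all prey gone) → extinct.
No further losses. Total secondary extinctions: 1.

1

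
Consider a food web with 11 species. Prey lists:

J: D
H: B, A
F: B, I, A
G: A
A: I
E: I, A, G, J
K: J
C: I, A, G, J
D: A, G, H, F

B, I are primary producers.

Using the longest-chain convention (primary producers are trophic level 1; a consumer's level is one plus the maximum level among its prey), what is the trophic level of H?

I is a producer → level 1.
A eats I → level 2.
H eats A (level 2); other prey at levels: B 1 → level 3.

Trophic level 3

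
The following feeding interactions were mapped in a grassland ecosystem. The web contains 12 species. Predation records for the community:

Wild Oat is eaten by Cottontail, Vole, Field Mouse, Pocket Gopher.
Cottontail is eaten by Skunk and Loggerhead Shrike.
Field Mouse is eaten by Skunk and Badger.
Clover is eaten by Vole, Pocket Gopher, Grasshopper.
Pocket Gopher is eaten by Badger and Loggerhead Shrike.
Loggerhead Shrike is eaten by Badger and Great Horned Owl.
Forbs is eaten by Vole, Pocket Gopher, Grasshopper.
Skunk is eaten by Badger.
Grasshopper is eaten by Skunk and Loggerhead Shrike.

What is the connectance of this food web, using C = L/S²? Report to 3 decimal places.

The web has S = 12 species and L = 21 feeding links.
C = L / S² = 21 / 144 = 0.1458 ≈ 0.146.

C = 0.146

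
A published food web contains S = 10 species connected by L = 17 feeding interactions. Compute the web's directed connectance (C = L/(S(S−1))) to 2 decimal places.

C = 0.19

The web has S = 10 species and L = 17 feeding links.
C = L / (S(S−1)) = 17 / 90 = 0.1889 ≈ 0.19.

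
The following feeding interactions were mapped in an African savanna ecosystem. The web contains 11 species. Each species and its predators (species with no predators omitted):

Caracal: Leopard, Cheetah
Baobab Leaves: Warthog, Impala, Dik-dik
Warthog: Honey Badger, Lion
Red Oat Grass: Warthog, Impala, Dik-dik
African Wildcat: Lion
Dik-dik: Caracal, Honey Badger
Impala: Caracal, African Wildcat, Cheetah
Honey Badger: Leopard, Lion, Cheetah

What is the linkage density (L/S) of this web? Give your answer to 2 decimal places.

There are L = 19 links among S = 11 species.
L/S = 19/11 = 1.7273 ≈ 1.73.

L/S = 1.73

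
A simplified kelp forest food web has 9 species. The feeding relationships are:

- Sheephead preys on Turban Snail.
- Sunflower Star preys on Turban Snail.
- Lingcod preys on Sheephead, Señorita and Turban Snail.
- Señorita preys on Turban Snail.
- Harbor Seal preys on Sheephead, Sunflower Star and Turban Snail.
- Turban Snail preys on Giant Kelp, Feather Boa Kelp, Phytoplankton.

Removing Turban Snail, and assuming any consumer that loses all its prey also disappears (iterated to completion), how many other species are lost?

5

Remove Turban Snail.
Round 1: Señorita (all prey gone), Sheephead (all prey gone), Sunflower Star (all prey gone) → extinct.
Round 2: Harbor Seal (all prey gone), Lingcod (all prey gone) → extinct.
No further losses. Total secondary extinctions: 5.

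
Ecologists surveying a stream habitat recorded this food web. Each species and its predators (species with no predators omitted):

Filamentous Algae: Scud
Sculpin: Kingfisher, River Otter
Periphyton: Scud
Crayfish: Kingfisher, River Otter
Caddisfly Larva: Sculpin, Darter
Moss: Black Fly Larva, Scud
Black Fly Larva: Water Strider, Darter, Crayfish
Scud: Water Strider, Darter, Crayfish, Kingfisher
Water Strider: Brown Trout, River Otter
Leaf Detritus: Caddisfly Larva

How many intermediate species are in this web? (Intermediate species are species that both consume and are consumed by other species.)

6

Intermediate species (has both prey and predators): Black Fly Larva, Caddisfly Larva, Scud, Sculpin, Water Strider, Crayfish.
Count: 6.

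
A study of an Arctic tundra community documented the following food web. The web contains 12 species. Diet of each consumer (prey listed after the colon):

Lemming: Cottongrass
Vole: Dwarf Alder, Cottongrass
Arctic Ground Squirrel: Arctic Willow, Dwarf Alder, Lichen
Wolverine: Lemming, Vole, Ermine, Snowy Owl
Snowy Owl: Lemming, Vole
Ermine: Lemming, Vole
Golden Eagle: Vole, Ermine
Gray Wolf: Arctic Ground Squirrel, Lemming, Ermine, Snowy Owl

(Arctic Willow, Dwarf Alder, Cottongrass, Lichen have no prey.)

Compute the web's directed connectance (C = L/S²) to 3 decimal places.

C = 0.139

The web has S = 12 species and L = 20 feeding links.
C = L / S² = 20 / 144 = 0.1389 ≈ 0.139.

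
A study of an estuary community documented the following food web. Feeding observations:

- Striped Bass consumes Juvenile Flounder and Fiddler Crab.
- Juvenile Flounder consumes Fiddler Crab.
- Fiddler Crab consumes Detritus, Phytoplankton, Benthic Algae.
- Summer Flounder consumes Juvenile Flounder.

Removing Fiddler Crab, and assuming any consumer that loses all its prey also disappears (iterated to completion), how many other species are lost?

Remove Fiddler Crab.
Round 1: Juvenile Flounder (all prey gone) → extinct.
Round 2: Summer Flounder (all prey gone), Striped Bass (all prey gone) → extinct.
No further losses. Total secondary extinctions: 3.

3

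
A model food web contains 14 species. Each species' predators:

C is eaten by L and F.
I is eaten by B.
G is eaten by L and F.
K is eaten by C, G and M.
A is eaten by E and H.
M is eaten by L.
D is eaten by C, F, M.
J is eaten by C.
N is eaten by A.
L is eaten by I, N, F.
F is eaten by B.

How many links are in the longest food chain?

5 links

One longest chain: K → C → L → N → A → H.
It has 6 species and 5 links.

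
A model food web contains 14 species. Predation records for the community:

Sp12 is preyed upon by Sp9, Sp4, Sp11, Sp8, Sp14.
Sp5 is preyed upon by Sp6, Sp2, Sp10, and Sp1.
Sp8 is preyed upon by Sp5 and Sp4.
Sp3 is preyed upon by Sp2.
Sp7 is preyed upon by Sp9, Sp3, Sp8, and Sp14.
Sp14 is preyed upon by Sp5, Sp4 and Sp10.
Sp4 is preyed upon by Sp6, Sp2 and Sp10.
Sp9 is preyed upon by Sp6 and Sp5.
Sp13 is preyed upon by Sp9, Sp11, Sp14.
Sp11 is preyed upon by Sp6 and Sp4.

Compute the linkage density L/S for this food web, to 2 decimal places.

There are L = 29 links among S = 14 species.
L/S = 29/14 = 2.0714 ≈ 2.07.

L/S = 2.07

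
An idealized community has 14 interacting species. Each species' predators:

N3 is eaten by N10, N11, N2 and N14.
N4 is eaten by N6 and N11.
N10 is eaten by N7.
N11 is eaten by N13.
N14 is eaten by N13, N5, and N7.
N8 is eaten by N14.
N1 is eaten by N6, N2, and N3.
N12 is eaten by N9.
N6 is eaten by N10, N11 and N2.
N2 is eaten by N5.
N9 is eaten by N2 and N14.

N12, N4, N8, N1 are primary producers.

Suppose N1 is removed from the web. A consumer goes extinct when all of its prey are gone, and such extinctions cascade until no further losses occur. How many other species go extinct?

1

Remove N1.
Round 1: N3 (all prey gone) → extinct.
No further losses. Total secondary extinctions: 1.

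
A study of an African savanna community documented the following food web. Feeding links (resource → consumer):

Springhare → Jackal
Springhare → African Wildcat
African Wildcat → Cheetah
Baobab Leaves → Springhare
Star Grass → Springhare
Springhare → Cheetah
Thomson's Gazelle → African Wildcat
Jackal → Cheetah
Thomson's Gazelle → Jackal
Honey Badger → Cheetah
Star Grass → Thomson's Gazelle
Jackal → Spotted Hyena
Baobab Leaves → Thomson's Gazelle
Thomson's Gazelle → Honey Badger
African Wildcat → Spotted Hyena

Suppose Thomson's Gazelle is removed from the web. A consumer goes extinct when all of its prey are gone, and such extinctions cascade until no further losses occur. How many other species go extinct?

Remove Thomson's Gazelle.
Round 1: Honey Badger (all prey gone) → extinct.
No further losses. Total secondary extinctions: 1.

1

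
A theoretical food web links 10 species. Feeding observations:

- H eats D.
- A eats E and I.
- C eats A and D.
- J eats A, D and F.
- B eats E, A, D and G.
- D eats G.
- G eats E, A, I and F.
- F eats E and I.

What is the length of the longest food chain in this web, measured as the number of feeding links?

One longest chain: I → F → G → D → H.
It has 5 species and 4 links.

4 links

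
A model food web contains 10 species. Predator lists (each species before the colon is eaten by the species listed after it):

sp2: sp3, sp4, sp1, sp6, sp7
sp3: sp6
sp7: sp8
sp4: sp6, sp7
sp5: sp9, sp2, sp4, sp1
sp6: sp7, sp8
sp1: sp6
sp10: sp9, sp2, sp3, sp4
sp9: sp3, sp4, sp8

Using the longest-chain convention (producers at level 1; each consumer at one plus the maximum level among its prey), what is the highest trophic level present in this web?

6

Producers (level 1): sp10, sp5.
sp10 → sp9 → sp3 → sp6 → sp7 → sp8 gives sp8 level 6.
No species has a prey at level 6, so no species reaches level 7.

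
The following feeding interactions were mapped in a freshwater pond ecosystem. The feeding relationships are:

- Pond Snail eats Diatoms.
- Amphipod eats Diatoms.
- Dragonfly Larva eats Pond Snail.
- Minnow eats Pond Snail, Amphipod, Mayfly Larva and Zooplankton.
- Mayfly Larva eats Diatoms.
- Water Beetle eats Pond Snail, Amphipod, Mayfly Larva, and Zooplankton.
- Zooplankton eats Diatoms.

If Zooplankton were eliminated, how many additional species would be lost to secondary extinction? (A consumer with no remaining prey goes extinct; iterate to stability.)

0

Remove Zooplankton.
Every predator of it retains at least one other prey: Water Beetle still has Amphipod, Mayfly Larva, Pond Snail; Minnow still has Amphipod, Mayfly Larva, Pond Snail.
No consumer loses all prey, so no secondary extinctions occur.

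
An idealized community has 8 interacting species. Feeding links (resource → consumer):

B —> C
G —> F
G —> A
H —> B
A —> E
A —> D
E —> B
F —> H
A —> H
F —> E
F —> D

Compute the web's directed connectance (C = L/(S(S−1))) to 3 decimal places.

The web has S = 8 species and L = 11 feeding links.
C = L / (S(S−1)) = 11 / 56 = 0.1964 ≈ 0.196.

C = 0.196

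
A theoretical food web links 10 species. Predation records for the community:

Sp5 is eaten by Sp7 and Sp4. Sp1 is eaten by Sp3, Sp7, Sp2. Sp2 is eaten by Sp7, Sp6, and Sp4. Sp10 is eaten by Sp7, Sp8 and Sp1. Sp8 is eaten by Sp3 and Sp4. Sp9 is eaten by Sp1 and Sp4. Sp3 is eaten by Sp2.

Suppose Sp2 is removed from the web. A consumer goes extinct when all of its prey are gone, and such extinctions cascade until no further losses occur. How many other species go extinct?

Remove Sp2.
Round 1: Sp6 (all prey gone) → extinct.
No further losses. Total secondary extinctions: 1.

1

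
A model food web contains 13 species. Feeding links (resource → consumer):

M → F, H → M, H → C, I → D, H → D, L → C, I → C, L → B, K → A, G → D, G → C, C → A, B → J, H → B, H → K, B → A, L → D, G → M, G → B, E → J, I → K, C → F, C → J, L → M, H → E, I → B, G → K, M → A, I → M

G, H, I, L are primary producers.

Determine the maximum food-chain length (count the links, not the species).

One longest chain: G → C → A.
It has 3 species and 2 links.

2 links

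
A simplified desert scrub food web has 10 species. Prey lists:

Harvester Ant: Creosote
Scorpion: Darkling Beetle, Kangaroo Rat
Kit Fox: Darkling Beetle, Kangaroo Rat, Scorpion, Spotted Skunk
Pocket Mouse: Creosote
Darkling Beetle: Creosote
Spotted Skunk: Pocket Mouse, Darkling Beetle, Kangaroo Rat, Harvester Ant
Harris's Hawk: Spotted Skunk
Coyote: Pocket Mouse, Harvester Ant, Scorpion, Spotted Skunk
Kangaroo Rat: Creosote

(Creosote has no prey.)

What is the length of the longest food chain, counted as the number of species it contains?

One longest chain: Creosote → Darkling Beetle → Scorpion → Coyote.
It has 4 species and 3 links.

4 species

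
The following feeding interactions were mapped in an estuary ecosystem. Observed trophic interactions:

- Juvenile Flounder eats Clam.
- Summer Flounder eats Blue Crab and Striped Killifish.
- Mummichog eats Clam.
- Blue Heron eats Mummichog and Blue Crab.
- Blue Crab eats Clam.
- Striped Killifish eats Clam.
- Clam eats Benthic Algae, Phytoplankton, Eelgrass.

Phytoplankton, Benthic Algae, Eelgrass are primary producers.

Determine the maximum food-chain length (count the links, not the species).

3 links

One longest chain: Phytoplankton → Clam → Blue Crab → Blue Heron.
It has 4 species and 3 links.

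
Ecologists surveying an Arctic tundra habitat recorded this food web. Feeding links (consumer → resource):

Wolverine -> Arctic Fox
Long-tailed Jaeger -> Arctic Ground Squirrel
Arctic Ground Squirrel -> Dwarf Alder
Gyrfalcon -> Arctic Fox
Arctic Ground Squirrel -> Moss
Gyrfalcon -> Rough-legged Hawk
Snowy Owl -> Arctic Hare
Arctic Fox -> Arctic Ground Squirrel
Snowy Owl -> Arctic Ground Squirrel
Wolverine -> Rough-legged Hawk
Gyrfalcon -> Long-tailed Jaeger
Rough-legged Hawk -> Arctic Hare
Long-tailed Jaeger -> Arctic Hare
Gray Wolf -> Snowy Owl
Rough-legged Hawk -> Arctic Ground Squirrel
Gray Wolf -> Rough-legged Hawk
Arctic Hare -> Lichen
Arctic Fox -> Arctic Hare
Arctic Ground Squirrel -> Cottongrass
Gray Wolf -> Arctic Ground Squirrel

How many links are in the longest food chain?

One longest chain: Lichen → Arctic Hare → Rough-legged Hawk → Gyrfalcon.
It has 4 species and 3 links.

3 links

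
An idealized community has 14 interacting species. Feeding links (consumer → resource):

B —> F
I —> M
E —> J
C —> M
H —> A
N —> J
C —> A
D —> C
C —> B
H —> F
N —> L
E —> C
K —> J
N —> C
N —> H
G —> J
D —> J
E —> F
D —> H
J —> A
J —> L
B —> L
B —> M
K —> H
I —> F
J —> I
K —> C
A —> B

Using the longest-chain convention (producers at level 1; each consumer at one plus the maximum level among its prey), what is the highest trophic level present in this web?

5

Producers (level 1): M, F, L.
M → B → A → J → G gives G level 5.
No species has a prey at level 5, so no species reaches level 6.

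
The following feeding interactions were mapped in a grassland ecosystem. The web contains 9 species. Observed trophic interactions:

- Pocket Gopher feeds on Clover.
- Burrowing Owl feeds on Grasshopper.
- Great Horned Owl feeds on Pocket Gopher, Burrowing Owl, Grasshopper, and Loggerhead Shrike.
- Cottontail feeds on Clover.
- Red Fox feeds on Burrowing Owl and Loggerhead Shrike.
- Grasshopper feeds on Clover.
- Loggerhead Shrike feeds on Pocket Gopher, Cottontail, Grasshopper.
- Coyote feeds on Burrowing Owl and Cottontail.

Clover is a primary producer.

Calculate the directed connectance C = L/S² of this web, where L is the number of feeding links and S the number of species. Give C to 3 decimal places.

C = 0.185

The web has S = 9 species and L = 15 feeding links.
C = L / S² = 15 / 81 = 0.1852 ≈ 0.185.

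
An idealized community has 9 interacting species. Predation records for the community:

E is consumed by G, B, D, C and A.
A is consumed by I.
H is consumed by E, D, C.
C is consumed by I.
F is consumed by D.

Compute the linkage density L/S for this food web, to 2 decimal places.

L/S = 1.22

There are L = 11 links among S = 9 species.
L/S = 11/9 = 1.2222 ≈ 1.22.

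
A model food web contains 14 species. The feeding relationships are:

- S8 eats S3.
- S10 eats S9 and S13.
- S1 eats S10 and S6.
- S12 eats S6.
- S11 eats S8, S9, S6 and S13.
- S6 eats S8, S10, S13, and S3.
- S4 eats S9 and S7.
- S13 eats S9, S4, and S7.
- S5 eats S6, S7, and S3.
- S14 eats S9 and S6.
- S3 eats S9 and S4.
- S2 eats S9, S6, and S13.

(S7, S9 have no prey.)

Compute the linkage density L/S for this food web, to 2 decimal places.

L/S = 2.07

There are L = 29 links among S = 14 species.
L/S = 29/14 = 2.0714 ≈ 2.07.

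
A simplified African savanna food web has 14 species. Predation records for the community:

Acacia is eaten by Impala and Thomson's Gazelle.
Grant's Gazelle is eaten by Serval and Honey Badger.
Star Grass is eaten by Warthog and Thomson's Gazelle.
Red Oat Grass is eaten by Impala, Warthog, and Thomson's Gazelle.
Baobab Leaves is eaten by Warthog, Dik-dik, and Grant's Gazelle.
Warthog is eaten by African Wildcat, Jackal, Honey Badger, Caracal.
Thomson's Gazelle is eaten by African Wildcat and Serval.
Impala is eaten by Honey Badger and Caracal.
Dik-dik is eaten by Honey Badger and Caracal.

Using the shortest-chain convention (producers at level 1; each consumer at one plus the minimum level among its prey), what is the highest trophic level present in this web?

Producers (level 1): Acacia, Star Grass, Red Oat Grass, Baobab Leaves.
Following each consumer down to its lowest-level prey: Acacia → Thomson's Gazelle → African Wildcat (levels 1 through 3).
All prey of African Wildcat (Thomson's Gazelle 2, Warthog 2) are at level 2 or above, so African Wildcat is at level 1 + 2 = 3.
Every consumer has at least one prey at level 2 or below, so none exceeds level 3.

3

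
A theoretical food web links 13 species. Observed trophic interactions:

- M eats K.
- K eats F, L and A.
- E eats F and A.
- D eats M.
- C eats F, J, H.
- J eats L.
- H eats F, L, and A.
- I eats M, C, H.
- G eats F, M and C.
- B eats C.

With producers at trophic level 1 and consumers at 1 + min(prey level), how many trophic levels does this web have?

4

Producers (level 1): F, L, A.
Following each consumer down to its lowest-level prey: F → K → M → D (levels 1 through 4).
All prey of D (M 3) are at level 3 or above, so D is at level 1 + 3 = 4.
Every consumer has at least one prey at level 3 or below, so none exceeds level 4.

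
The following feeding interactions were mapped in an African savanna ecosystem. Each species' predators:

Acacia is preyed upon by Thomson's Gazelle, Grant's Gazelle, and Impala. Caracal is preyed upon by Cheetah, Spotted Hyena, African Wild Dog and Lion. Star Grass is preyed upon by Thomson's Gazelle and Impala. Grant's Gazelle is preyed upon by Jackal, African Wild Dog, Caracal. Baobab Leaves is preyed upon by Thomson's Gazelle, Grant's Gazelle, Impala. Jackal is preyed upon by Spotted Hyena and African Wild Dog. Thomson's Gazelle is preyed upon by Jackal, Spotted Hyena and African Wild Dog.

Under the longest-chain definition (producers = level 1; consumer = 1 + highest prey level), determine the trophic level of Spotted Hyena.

Trophic level 4

Baobab Leaves is a producer → level 1.
Thomson's Gazelle eats Baobab Leaves (level 1); other prey at levels: Star Grass 1, Acacia 1 → level 2.
Jackal eats Thomson's Gazelle (level 2); other prey at levels: Grant's Gazelle 2 → level 3.
Spotted Hyena eats Jackal (level 3); other prey at levels: Thomson's Gazelle 2, Caracal 3 → level 4.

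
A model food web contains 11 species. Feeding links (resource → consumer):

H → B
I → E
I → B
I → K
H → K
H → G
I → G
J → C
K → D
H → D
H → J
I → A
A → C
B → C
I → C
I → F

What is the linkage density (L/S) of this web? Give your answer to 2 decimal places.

L/S = 1.45

There are L = 16 links among S = 11 species.
L/S = 16/11 = 1.4545 ≈ 1.45.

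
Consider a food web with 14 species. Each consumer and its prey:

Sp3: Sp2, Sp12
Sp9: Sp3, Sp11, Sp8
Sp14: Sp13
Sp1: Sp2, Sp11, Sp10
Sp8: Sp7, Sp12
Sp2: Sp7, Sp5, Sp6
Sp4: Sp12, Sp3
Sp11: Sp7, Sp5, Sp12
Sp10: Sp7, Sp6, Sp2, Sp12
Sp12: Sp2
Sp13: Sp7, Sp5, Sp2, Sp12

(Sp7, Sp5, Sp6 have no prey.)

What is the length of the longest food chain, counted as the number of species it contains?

One longest chain: Sp7 → Sp2 → Sp12 → Sp3 → Sp4.
It has 5 species and 4 links.

5 species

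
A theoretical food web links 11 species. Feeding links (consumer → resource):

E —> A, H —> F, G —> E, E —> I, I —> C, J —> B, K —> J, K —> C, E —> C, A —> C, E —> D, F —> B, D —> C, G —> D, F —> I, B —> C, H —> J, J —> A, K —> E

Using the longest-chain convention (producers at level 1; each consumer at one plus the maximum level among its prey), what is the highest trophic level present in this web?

Producers (level 1): C.
C → A → J → K gives K level 4.
No species has a prey at level 4, so no species reaches level 5.

4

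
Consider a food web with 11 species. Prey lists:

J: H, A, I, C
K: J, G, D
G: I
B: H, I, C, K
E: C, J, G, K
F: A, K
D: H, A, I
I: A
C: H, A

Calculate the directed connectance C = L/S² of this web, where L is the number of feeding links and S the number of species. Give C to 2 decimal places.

The web has S = 11 species and L = 24 feeding links.
C = L / S² = 24 / 121 = 0.1983 ≈ 0.20.

C = 0.20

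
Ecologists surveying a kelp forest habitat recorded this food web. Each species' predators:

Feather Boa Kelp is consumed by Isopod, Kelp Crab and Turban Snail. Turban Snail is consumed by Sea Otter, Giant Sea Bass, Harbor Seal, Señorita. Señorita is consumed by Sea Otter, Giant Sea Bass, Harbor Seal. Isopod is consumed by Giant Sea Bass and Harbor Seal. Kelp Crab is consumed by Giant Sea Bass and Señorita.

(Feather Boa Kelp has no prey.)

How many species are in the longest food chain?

4 species

One longest chain: Feather Boa Kelp → Kelp Crab → Señorita → Harbor Seal.
It has 4 species and 3 links.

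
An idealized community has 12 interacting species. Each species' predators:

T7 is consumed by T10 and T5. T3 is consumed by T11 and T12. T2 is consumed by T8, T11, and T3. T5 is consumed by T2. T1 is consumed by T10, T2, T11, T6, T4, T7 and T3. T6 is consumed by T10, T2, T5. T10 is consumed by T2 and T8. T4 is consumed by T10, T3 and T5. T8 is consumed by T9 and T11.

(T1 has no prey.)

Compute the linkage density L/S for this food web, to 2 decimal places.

L/S = 2.08

There are L = 25 links among S = 12 species.
L/S = 25/12 = 2.0833 ≈ 2.08.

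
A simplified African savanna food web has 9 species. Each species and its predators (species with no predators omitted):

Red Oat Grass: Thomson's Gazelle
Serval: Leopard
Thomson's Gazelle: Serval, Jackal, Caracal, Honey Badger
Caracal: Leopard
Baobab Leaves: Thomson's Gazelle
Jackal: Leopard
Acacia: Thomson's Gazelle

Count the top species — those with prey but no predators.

Top species (has prey, but nothing eats it): Honey Badger, Leopard.
Count: 2.

2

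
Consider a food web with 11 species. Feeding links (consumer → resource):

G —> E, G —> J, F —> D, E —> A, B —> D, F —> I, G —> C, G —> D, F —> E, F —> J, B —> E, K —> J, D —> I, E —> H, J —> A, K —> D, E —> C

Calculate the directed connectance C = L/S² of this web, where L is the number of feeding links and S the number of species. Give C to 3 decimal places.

The web has S = 11 species and L = 17 feeding links.
C = L / S² = 17 / 121 = 0.1405 ≈ 0.140.

C = 0.140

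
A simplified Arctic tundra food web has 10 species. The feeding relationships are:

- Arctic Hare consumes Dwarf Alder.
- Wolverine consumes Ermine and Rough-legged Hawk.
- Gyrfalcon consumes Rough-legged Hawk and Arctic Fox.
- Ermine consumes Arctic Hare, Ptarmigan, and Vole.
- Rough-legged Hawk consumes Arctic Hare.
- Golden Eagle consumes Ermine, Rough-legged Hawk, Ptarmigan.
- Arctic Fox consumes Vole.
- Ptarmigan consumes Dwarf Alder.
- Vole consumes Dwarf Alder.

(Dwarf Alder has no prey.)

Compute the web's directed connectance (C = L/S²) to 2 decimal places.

C = 0.15

The web has S = 10 species and L = 15 feeding links.
C = L / S² = 15 / 100 = 0.1500 ≈ 0.15.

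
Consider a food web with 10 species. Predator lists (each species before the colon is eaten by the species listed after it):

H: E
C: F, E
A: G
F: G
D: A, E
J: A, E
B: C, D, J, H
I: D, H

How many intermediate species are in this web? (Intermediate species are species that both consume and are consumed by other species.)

6

Intermediate species (has both prey and predators): C, D, J, H, F, A.
Count: 6.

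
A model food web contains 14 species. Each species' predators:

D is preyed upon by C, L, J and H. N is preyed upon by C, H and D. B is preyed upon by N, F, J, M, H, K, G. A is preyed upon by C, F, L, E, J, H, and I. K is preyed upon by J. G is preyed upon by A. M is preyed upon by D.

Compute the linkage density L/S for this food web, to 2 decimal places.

There are L = 24 links among S = 14 species.
L/S = 24/14 = 1.7143 ≈ 1.71.

L/S = 1.71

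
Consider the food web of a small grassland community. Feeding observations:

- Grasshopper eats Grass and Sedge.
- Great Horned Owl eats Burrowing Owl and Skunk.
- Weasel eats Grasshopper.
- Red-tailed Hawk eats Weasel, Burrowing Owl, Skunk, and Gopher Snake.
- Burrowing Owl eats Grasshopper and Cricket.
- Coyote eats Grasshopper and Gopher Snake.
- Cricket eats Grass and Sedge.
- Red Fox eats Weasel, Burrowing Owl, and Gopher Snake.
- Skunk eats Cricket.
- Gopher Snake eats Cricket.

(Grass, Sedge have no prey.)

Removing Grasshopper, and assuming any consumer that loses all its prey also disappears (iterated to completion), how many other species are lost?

1

Remove Grasshopper.
Round 1: Weasel (all prey gone) → extinct.
No further losses. Total secondary extinctions: 1.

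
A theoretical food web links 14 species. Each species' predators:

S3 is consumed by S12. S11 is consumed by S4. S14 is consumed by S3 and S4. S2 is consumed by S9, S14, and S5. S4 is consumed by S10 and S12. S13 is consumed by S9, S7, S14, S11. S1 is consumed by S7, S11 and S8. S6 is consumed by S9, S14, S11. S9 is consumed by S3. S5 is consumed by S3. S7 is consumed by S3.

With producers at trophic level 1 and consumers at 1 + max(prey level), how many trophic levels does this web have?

Producers (level 1): S2, S1, S13, S6.
S1 → S11 → S4 → S12 gives S12 level 4.
No species has a prey at level 4, so no species reaches level 5.

4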